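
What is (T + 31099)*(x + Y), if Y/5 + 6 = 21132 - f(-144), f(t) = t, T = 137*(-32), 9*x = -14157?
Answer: 2799117555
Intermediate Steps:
x = -1573 (x = (1/9)*(-14157) = -1573)
T = -4384
Y = 106350 (Y = -30 + 5*(21132 - 1*(-144)) = -30 + 5*(21132 + 144) = -30 + 5*21276 = -30 + 106380 = 106350)
(T + 31099)*(x + Y) = (-4384 + 31099)*(-1573 + 106350) = 26715*104777 = 2799117555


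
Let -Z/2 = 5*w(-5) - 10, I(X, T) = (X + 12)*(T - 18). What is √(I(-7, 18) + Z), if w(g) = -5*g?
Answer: I*√230 ≈ 15.166*I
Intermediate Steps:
I(X, T) = (-18 + T)*(12 + X) (I(X, T) = (12 + X)*(-18 + T) = (-18 + T)*(12 + X))
Z = -230 (Z = -2*(5*(-5*(-5)) - 10) = -2*(5*25 - 10) = -2*(125 - 10) = -2*115 = -230)
√(I(-7, 18) + Z) = √((-216 - 18*(-7) + 12*18 + 18*(-7)) - 230) = √((-216 + 126 + 216 - 126) - 230) = √(0 - 230) = √(-230) = I*√230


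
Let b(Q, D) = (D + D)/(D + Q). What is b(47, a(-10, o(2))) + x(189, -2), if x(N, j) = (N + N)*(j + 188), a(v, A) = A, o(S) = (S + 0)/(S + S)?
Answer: 6679262/95 ≈ 70308.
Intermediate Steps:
o(S) = ½ (o(S) = S/((2*S)) = S*(1/(2*S)) = ½)
b(Q, D) = 2*D/(D + Q) (b(Q, D) = (2*D)/(D + Q) = 2*D/(D + Q))
x(N, j) = 2*N*(188 + j) (x(N, j) = (2*N)*(188 + j) = 2*N*(188 + j))
b(47, a(-10, o(2))) + x(189, -2) = 2*(½)/(½ + 47) + 2*189*(188 - 2) = 2*(½)/(95/2) + 2*189*186 = 2*(½)*(2/95) + 70308 = 2/95 + 70308 = 6679262/95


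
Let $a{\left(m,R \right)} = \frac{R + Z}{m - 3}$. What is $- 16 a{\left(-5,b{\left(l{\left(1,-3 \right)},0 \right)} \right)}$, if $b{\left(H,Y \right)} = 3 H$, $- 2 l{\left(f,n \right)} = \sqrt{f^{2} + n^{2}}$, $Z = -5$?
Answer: $-10 - 3 \sqrt{10} \approx -19.487$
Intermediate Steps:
$l{\left(f,n \right)} = - \frac{\sqrt{f^{2} + n^{2}}}{2}$
$a{\left(m,R \right)} = \frac{-5 + R}{-3 + m}$ ($a{\left(m,R \right)} = \frac{R - 5}{m - 3} = \frac{-5 + R}{-3 + m}$)
$- 16 a{\left(-5,b{\left(l{\left(1,-3 \right)},0 \right)} \right)} = - 16 \frac{-5 + 3 \left(- \frac{\sqrt{1^{2} + \left(-3\right)^{2}}}{2}\right)}{-3 - 5} = - 16 \frac{-5 + 3 \left(- \frac{\sqrt{1 + 9}}{2}\right)}{-8} = - 16 \left(- \frac{-5 + 3 \left(- \frac{\sqrt{10}}{2}\right)}{8}\right) = - 16 \left(- \frac{-5 - \frac{3 \sqrt{10}}{2}}{8}\right) = - 16 \left(\frac{5}{8} + \frac{3 \sqrt{10}}{16}\right) = -10 - 3 \sqrt{10}$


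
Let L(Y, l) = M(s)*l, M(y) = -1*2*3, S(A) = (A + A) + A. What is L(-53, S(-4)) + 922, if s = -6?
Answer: 994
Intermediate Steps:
S(A) = 3*A (S(A) = 2*A + A = 3*A)
M(y) = -6 (M(y) = -2*3 = -6)
L(Y, l) = -6*l
L(-53, S(-4)) + 922 = -18*(-4) + 922 = -6*(-12) + 922 = 72 + 922 = 994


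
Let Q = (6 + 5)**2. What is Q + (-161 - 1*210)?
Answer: -250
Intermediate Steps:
Q = 121 (Q = 11**2 = 121)
Q + (-161 - 1*210) = 121 + (-161 - 1*210) = 121 + (-161 - 210) = 121 - 371 = -250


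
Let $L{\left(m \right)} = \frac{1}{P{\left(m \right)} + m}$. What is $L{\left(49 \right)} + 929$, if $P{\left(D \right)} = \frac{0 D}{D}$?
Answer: $\frac{45522}{49} \approx 929.02$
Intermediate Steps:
$P{\left(D \right)} = 0$ ($P{\left(D \right)} = \frac{0}{D} = 0$)
$L{\left(m \right)} = \frac{1}{m}$ ($L{\left(m \right)} = \frac{1}{0 + m} = \frac{1}{m}$)
$L{\left(49 \right)} + 929 = \frac{1}{49} + 929 = \frac{45522}{49}$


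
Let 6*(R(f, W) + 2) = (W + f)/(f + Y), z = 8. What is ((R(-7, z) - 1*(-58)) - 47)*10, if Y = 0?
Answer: 1885/21 ≈ 89.762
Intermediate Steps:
R(f, W) = -2 + (W + f)/(6*f) (R(f, W) = -2 + ((W + f)/(f + 0))/6 = -2 + ((W + f)/f)/6 = -2 + (W + f)/(6*f))
((R(-7, z) - 1*(-58)) - 47)*10 = (((⅙)*(8 - 11*(-7))/(-7) - 1*(-58)) - 47)*10 = (((⅙)*(-⅐)*(8 + 77) + 58) - 47)*10 = (((⅙)*(-⅐)*85 + 58) - 47)*10 = ((-85/42 + 58) - 47)*10 = (2351/42 - 47)*10 = (377/42)*10 = 1885/21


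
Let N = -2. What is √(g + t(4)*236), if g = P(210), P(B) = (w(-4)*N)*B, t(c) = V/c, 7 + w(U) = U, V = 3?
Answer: 3*√533 ≈ 69.260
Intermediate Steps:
w(U) = -7 + U
t(c) = 3/c
P(B) = 22*B (P(B) = ((-7 - 4)*(-2))*B = (-11*(-2))*B = 22*B)
g = 4620 (g = 22*210 = 4620)
√(g + t(4)*236) = √(4620 + (3/4)*236) = √(4620 + (3*(¼))*236) = √(4620 + (¾)*236) = √(4620 + 177) = √4797 = 3*√533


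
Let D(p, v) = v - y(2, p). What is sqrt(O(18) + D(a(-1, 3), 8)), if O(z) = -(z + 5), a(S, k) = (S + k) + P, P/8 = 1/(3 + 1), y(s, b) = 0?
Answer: I*sqrt(15) ≈ 3.873*I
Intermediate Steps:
P = 2 (P = 8/(3 + 1) = 8/4 = 8*(1/4) = 2)
a(S, k) = 2 + S + k (a(S, k) = (S + k) + 2 = 2 + S + k)
D(p, v) = v (D(p, v) = v - 1*0 = v + 0 = v)
O(z) = -5 - z (O(z) = -(5 + z) = -5 - z)
sqrt(O(18) + D(a(-1, 3), 8)) = sqrt((-5 - 1*18) + 8) = sqrt((-5 - 18) + 8) = sqrt(-23 + 8) = sqrt(-15) = I*sqrt(15)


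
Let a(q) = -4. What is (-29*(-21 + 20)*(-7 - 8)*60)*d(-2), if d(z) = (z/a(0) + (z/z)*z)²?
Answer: -58725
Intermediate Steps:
d(z) = 9*z²/16 (d(z) = (z/(-4) + (z/z)*z)² = (z*(-¼) + 1*z)² = (-z/4 + z)² = (3*z/4)² = 9*z²/16)
(-29*(-21 + 20)*(-7 - 8)*60)*d(-2) = (-29*(-21 + 20)*(-7 - 8)*60)*((9/16)*(-2)²) = (-(-29)*(-15)*60)*((9/16)*4) = (-29*15*60)*(9/4) = -435*60*(9/4) = -26100*9/4 = -58725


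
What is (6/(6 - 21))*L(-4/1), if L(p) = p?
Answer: 8/5 ≈ 1.6000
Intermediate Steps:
(6/(6 - 21))*L(-4/1) = (6/(6 - 21))*(-4/1) = (6/(-15))*(-4*1) = (6*(-1/15))*(-4) = -2/5*(-4) = 8/5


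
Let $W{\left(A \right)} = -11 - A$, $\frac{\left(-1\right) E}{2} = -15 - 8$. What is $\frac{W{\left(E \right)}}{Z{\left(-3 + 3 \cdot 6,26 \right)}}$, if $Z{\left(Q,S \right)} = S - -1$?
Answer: $- \frac{19}{9} \approx -2.1111$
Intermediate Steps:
$E = 46$ ($E = - 2 \left(-15 - 8\right) = \left(-2\right) \left(-23\right) = 46$)
$Z{\left(Q,S \right)} = 1 + S$ ($Z{\left(Q,S \right)} = S + 1 = 1 + S$)
$\frac{W{\left(E \right)}}{Z{\left(-3 + 3 \cdot 6,26 \right)}} = \frac{-11 - 46}{1 + 26} = \frac{-11 - 46}{27} = \left(-57\right) \frac{1}{27} = - \frac{19}{9}$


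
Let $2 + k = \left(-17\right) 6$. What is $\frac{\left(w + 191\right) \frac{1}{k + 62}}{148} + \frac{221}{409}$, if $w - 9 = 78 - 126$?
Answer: $\frac{163946}{317793} \approx 0.51589$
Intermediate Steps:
$w = -39$ ($w = 9 + \left(78 - 126\right) = 9 - 48 = -39$)
$k = -104$ ($k = -2 - 102 = -104$)
$\frac{\left(w + 191\right) \frac{1}{k + 62}}{148} + \frac{221}{409} = \frac{\left(-39 + 191\right) \frac{1}{-104 + 62}}{148} + \frac{221}{409} = \frac{152}{-42} \cdot \frac{1}{148} + 221 \cdot \frac{1}{409} = 152 \left(- \frac{1}{42}\right) \frac{1}{148} + \frac{221}{409} = \left(- \frac{76}{21}\right) \frac{1}{148} + \frac{221}{409} = - \frac{19}{777} + \frac{221}{409} = \frac{163946}{317793}$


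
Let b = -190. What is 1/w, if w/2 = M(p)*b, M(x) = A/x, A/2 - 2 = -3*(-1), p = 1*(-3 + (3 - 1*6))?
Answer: 3/1900 ≈ 0.0015789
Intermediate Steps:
p = -6 (p = 1*(-3 + (3 - 6)) = 1*(-3 - 3) = 1*(-6) = -6)
A = 10 (A = 4 + 2*(-3*(-1)) = 4 + 2*3 = 4 + 6 = 10)
M(x) = 10/x
w = 1900/3 (w = 2*((10/(-6))*(-190)) = 2*((10*(-⅙))*(-190)) = 2*(-5/3*(-190)) = 2*(950/3) = 1900/3 ≈ 633.33)
1/w = 1/(1900/3) = 3/1900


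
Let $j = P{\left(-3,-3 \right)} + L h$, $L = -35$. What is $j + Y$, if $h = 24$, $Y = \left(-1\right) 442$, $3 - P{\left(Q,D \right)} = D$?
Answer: $-1276$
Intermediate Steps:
$P{\left(Q,D \right)} = 3 - D$
$Y = -442$
$j = -834$ ($j = \left(3 - -3\right) - 840 = \left(3 + 3\right) - 840 = 6 - 840 = -834$)
$j + Y = -834 - 442 = -1276$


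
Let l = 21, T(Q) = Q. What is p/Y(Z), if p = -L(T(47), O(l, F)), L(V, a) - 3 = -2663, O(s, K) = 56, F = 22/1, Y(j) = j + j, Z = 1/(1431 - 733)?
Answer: 928340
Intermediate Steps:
Z = 1/698 ≈ 0.0014327
Y(j) = 2*j
F = 22 (F = 22*1 = 22)
L(V, a) = -2660 (L(V, a) = 3 - 2663 = -2660)
p = 2660 (p = -1*(-2660) = 2660)
p/Y(Z) = 2660/((2*(1/698))) = 2660/(1/349) = 2660*349 = 928340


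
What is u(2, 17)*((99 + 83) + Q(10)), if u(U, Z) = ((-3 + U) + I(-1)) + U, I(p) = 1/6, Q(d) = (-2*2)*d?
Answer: 497/3 ≈ 165.67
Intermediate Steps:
Q(d) = -4*d
I(p) = ⅙
u(U, Z) = -17/6 + 2*U (u(U, Z) = ((-3 + U) + ⅙) + U = (-17/6 + U) + U = -17/6 + 2*U)
u(2, 17)*((99 + 83) + Q(10)) = (-17/6 + 2*2)*((99 + 83) - 4*10) = (-17/6 + 4)*(182 - 40) = (7/6)*142 = 497/3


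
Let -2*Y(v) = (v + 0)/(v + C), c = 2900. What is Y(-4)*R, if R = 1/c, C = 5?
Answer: 1/1450 ≈ 0.00068966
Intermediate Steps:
Y(v) = -v/(2*(5 + v)) (Y(v) = -(v + 0)/(2*(v + 5)) = -v/(2*(5 + v)))
R = 1/2900 ≈ 0.00034483
Y(-4)*R = -1*(-4)/(10 + 2*(-4))*(1/2900) = -1*(-4)/(10 - 8)*(1/2900) = -1*(-4)/2*(1/2900) = -1*(-4)*1/2*(1/2900) = 2*(1/2900) = 1/1450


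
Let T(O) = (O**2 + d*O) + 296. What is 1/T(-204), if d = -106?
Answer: 1/63536 ≈ 1.5739e-5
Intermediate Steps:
T(O) = 296 + O**2 - 106*O (T(O) = (O**2 - 106*O) + 296 = 296 + O**2 - 106*O)
1/T(-204) = 1/(296 + (-204)**2 - 106*(-204)) = 1/(296 + 41616 + 21624) = 1/63536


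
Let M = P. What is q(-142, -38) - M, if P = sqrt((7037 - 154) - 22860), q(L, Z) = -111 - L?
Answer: 31 - I*sqrt(15977) ≈ 31.0 - 126.4*I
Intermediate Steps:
P = I*sqrt(15977) (P = sqrt(6883 - 22860) = sqrt(-15977) = I*sqrt(15977) ≈ 126.4*I)
M = I*sqrt(15977) ≈ 126.4*I
q(-142, -38) - M = (-111 - 1*(-142)) - I*sqrt(15977) = (-111 + 142) - I*sqrt(15977) = 31 - I*sqrt(15977)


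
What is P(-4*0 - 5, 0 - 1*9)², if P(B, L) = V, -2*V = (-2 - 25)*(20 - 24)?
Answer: 2916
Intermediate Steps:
V = -54 (V = -(-2 - 25)*(20 - 24)/2 = -(-27)*(-4)/2 = -½*108 = -54)
P(B, L) = -54
P(-4*0 - 5, 0 - 1*9)² = (-54)² = 2916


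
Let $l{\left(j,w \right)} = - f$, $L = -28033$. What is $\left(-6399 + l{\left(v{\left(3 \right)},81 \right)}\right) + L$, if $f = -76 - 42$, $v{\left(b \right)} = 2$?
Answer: $-34314$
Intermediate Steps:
$f = -118$
$l{\left(j,w \right)} = 118$ ($l{\left(j,w \right)} = \left(-1\right) \left(-118\right) = 118$)
$\left(-6399 + l{\left(v{\left(3 \right)},81 \right)}\right) + L = \left(-6399 + 118\right) - 28033 = -6281 - 28033 = -34314$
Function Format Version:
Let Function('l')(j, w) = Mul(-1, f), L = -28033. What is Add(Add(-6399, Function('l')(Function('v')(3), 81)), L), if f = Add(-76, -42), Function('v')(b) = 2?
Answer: -34314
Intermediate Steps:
f = -118
Function('l')(j, w) = 118 (Function('l')(j, w) = Mul(-1, -118) = 118)
Add(Add(-6399, Function('l')(Function('v')(3), 81)), L) = Add(Add(-6399, 118), -28033) = Add(-6281, -28033) = -34314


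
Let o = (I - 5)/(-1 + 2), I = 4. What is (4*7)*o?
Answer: -28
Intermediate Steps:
o = -1 (o = (4 - 5)/(-1 + 2) = -1/1 = -1*1 = -1)
(4*7)*o = (4*7)*(-1) = 28*(-1) = -28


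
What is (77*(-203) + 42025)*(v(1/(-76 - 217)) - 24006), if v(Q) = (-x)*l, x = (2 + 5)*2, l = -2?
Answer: -632875332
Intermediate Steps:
x = 14 (x = 7*2 = 14)
v(Q) = 28 (v(Q) = -1*14*(-2) = -14*(-2) = 28)
(77*(-203) + 42025)*(v(1/(-76 - 217)) - 24006) = (77*(-203) + 42025)*(28 - 24006) = (-15631 + 42025)*(-23978) = 26394*(-23978) = -632875332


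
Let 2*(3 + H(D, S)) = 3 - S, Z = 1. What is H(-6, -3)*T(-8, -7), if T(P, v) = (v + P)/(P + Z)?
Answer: 0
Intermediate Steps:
H(D, S) = -3/2 - S/2 (H(D, S) = -3 + (3 - S)/2 = -3 + (3/2 - S/2) = -3/2 - S/2)
T(P, v) = (P + v)/(1 + P) (T(P, v) = (v + P)/(P + 1) = (P + v)/(1 + P))
H(-6, -3)*T(-8, -7) = (-3/2 - 1/2*(-3))*((-8 - 7)/(1 - 8)) = (-3/2 + 3/2)*(-15/(-7)) = 0*(-1/7*(-15)) = 0*(15/7) = 0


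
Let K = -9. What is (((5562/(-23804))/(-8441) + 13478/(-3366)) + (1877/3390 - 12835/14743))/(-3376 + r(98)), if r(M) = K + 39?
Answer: 1093392379422179/846671634566792370 ≈ 0.0012914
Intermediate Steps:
r(M) = 30 (r(M) = -9 + 39 = 30)
(((5562/(-23804))/(-8441) + 13478/(-3366)) + (1877/3390 - 12835/14743))/(-3376 + r(98)) = (((5562/(-23804))/(-8441) + 13478/(-3366)) + (1877/3390 - 12835/14743))/(-3376 + 30) = (((5562*(-1/23804))*(-1/8441) + 13478*(-1/3366)) + (1877*(1/3390) - 12835*1/14743))/(-3346) = ((-2781/11902*(-1/8441) - 6739/1683) + (1877/3390 - 12835/14743))*(-1/3346) = ((2781/100464782 - 6739/1683) - 15838039/49978770)*(-1/3346) = (-5595268475/1397373786 - 15838039/49978770)*(-1/3346) = -1093392379422179/253039938603345*(-1/3346) = 1093392379422179/846671634566792370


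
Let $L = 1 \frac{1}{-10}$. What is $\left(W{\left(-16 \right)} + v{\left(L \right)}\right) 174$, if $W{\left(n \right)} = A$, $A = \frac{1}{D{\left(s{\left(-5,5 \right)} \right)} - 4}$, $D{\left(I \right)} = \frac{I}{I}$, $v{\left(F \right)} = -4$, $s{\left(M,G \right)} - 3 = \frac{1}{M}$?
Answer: $-754$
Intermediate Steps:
$s{\left(M,G \right)} = 3 + \frac{1}{M}$
$L = - \frac{1}{10}$ ($L = 1 \left(- \frac{1}{10}\right) = - \frac{1}{10} \approx -0.1$)
$D{\left(I \right)} = 1$
$A = - \frac{1}{3}$ ($A = \frac{1}{1 - 4} = \frac{1}{-3} = - \frac{1}{3} \approx -0.33333$)
$W{\left(n \right)} = - \frac{1}{3}$
$\left(W{\left(-16 \right)} + v{\left(L \right)}\right) 174 = \left(- \frac{1}{3} - 4\right) 174 = \left(- \frac{13}{3}\right) 174 = -754$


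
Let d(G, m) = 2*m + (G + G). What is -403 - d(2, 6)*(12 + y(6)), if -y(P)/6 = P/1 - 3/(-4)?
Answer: 53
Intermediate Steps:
d(G, m) = 2*G + 2*m (d(G, m) = 2*m + 2*G = 2*G + 2*m)
y(P) = -9/2 - 6*P (y(P) = -6*(P/1 - 3/(-4)) = -6*(P*1 - 3*(-¼)) = -6*(P + ¾) = -6*(¾ + P) = -9/2 - 6*P)
-403 - d(2, 6)*(12 + y(6)) = -403 - (2*2 + 2*6)*(12 + (-9/2 - 6*6)) = -403 - (4 + 12)*(12 + (-9/2 - 36)) = -403 - 16*(12 - 81/2) = -403 - 16*(-57)/2 = -403 - 1*(-456) = -403 + 456 = 53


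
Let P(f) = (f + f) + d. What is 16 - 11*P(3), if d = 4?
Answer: -94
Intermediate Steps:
P(f) = 4 + 2*f (P(f) = (f + f) + 4 = 2*f + 4 = 4 + 2*f)
16 - 11*P(3) = 16 - 11*(4 + 2*3) = 16 - 11*(4 + 6) = 16 - 11*10 = 16 - 110 = -94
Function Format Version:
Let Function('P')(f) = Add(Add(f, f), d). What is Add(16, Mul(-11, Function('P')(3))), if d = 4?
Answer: -94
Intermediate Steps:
Function('P')(f) = Add(4, Mul(2, f)) (Function('P')(f) = Add(Add(f, f), 4) = Add(Mul(2, f), 4) = Add(4, Mul(2, f)))
Add(16, Mul(-11, Function('P')(3))) = Add(16, Mul(-11, Add(4, Mul(2, 3)))) = Add(16, Mul(-11, Add(4, 6))) = Add(16, Mul(-11, 10)) = Add(16, -110) = -94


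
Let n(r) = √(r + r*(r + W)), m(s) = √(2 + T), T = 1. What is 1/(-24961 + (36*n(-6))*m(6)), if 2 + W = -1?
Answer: -1/24529 ≈ -4.0768e-5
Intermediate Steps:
m(s) = √3 (m(s) = √(2 + 1) = √3)
W = -3 (W = -2 - 1 = -3)
n(r) = √(r + r*(-3 + r)) (n(r) = √(r + r*(r - 3)) = √(r + r*(-3 + r)))
1/(-24961 + (36*n(-6))*m(6)) = 1/(-24961 + (36*√(-6*(-2 - 6)))*√3) = 1/(-24961 + (36*√(-6*(-8)))*√3) = 1/(-24961 + (36*√48)*√3) = 1/(-24961 + (36*(4*√3))*√3) = 1/(-24961 + (144*√3)*√3) = 1/(-24961 + 432) = 1/(-24529) = -1/24529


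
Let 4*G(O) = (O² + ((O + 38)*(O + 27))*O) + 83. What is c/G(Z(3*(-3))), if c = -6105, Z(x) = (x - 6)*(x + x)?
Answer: -24420/24771503 ≈ -0.00098581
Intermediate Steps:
Z(x) = 2*x*(-6 + x) (Z(x) = (-6 + x)*(2*x) = 2*x*(-6 + x))
G(O) = 83/4 + O²/4 + O*(27 + O)*(38 + O)/4 (G(O) = ((O² + ((O + 38)*(O + 27))*O) + 83)/4 = ((O² + ((38 + O)*(27 + O))*O) + 83)/4 = ((O² + ((27 + O)*(38 + O))*O) + 83)/4 = ((O² + O*(27 + O)*(38 + O)) + 83)/4 = (83 + O² + O*(27 + O)*(38 + O))/4 = 83/4 + O²/4 + O*(27 + O)*(38 + O)/4)
c/G(Z(3*(-3))) = -6105/(83/4 + (2*(3*(-3))*(-6 + 3*(-3)))³/4 + 33*(2*(3*(-3))*(-6 + 3*(-3)))²/2 + 513*(2*(3*(-3))*(-6 + 3*(-3)))/2) = -6105/(83/4 + (2*(-9)*(-6 - 9))³/4 + 33*(2*(-9)*(-6 - 9))²/2 + 513*(2*(-9)*(-6 - 9))/2) = -6105/(83/4 + (2*(-9)*(-15))³/4 + 33*(2*(-9)*(-15))²/2 + 513*(2*(-9)*(-15))/2) = -6105/(83/4 + (¼)*270³ + (33/2)*270² + (513/2)*270) = -6105/(83/4 + (¼)*19683000 + (33/2)*72900 + 69255) = -6105/(83/4 + 4920750 + 1202850 + 69255) = -6105/24771503/4 = -6105*4/24771503 = -24420/24771503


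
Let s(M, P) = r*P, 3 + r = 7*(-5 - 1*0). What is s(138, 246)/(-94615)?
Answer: 9348/94615 ≈ 0.098800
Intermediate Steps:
r = -38 (r = -3 + 7*(-5 - 1*0) = -3 + 7*(-5 + 0) = -3 + 7*(-5) = -3 - 35 = -38)
s(M, P) = -38*P
s(138, 246)/(-94615) = -38*246/(-94615) = -9348*(-1/94615) = 9348/94615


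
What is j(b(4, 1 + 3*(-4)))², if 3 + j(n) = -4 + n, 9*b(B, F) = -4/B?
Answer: 4096/81 ≈ 50.568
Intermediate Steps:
b(B, F) = -4/(9*B) (b(B, F) = (-4/B)/9 = -4/(9*B))
j(n) = -7 + n (j(n) = -3 + (-4 + n) = -7 + n)
j(b(4, 1 + 3*(-4)))² = (-7 - 4/9/4)² = (-7 - 4/9*¼)² = (-7 - ⅑)² = (-64/9)² = 4096/81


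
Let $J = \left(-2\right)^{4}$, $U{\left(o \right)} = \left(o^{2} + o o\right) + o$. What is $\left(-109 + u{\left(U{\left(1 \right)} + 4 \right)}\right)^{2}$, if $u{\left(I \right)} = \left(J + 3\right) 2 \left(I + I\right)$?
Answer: $178929$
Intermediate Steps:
$U{\left(o \right)} = o + 2 o^{2}$ ($U{\left(o \right)} = \left(o^{2} + o^{2}\right) + o = 2 o^{2} + o = o + 2 o^{2}$)
$J = 16$
$u{\left(I \right)} = 76 I$ ($u{\left(I \right)} = \left(16 + 3\right) 2 \left(I + I\right) = 19 \cdot 2 \cdot 2 I = 19 \cdot 4 I = 76 I$)
$\left(-109 + u{\left(U{\left(1 \right)} + 4 \right)}\right)^{2} = \left(-109 + 76 \left(1 \left(1 + 2 \cdot 1\right) + 4\right)\right)^{2} = \left(-109 + 76 \left(1 \left(1 + 2\right) + 4\right)\right)^{2} = \left(-109 + 76 \left(1 \cdot 3 + 4\right)\right)^{2} = \left(-109 + 76 \left(3 + 4\right)\right)^{2} = \left(-109 + 76 \cdot 7\right)^{2} = \left(-109 + 532\right)^{2} = 423^{2} = 178929$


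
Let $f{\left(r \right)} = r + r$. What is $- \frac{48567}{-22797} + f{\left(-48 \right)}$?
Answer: $- \frac{713315}{7599} \approx -93.87$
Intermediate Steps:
$f{\left(r \right)} = 2 r$
$- \frac{48567}{-22797} + f{\left(-48 \right)} = - \frac{48567}{-22797} + 2 \left(-48\right) = \left(-48567\right) \left(- \frac{1}{22797}\right) - 96 = \frac{16189}{7599} - 96 = - \frac{713315}{7599}$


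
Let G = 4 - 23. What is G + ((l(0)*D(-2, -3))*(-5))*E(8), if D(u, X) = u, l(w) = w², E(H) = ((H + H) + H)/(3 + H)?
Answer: -19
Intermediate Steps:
E(H) = 3*H/(3 + H) (E(H) = (2*H + H)/(3 + H) = (3*H)/(3 + H) = 3*H/(3 + H))
G = -19
G + ((l(0)*D(-2, -3))*(-5))*E(8) = -19 + ((0²*(-2))*(-5))*(3*8/(3 + 8)) = -19 + ((0*(-2))*(-5))*(3*8/11) = -19 + (0*(-5))*(3*8*(1/11)) = -19 + 0*(24/11) = -19 + 0 = -19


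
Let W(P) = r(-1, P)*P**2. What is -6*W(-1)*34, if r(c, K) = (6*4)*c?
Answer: 4896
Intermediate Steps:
r(c, K) = 24*c
W(P) = -24*P**2 (W(P) = (24*(-1))*P**2 = -24*P**2)
-6*W(-1)*34 = -(-144)*(-1)**2*34 = -(-144)*34 = -6*(-24)*34 = 144*34 = 4896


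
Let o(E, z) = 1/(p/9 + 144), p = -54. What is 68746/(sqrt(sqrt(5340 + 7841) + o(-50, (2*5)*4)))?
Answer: 68746*sqrt(138)/sqrt(1 + 966*sqrt(269)) ≈ 6415.7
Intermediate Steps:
o(E, z) = 1/138 (o(E, z) = 1/(-54/9 + 144) = 1/(-54*1/9 + 144) = 1/(-6 + 144) = 1/138)
68746/(sqrt(sqrt(5340 + 7841) + o(-50, (2*5)*4))) = 68746/(sqrt(sqrt(5340 + 7841) + 1/138)) = 68746/(sqrt(sqrt(13181) + 1/138)) = 68746/(sqrt(7*sqrt(269) + 1/138)) = 68746/(sqrt(1/138 + 7*sqrt(269))) = 68746/sqrt(1/138 + 7*sqrt(269))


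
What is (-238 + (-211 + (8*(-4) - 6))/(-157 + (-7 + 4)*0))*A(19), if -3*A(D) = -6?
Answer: -74234/157 ≈ -472.83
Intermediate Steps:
A(D) = 2 (A(D) = -⅓*(-6) = 2)
(-238 + (-211 + (8*(-4) - 6))/(-157 + (-7 + 4)*0))*A(19) = (-238 + (-211 + (8*(-4) - 6))/(-157 + (-7 + 4)*0))*2 = (-238 + (-211 + (-32 - 6))/(-157 - 3*0))*2 = (-238 + (-211 - 38)/(-157 + 0))*2 = (-238 - 249/(-157))*2 = (-238 - 249*(-1/157))*2 = (-238 + 249/157)*2 = -37117/157*2 = -74234/157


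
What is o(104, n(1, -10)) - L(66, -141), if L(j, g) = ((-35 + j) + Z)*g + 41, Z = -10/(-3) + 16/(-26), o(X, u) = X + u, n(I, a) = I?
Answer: 62637/13 ≈ 4818.2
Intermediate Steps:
Z = 106/39 (Z = -10*(-⅓) + 16*(-1/26) = 10/3 - 8/13 = 106/39 ≈ 2.7179)
L(j, g) = 41 + g*(-1259/39 + j) (L(j, g) = ((-35 + j) + 106/39)*g + 41 = (-1259/39 + j)*g + 41 = g*(-1259/39 + j) + 41 = 41 + g*(-1259/39 + j))
o(104, n(1, -10)) - L(66, -141) = (104 + 1) - (41 - 1259/39*(-141) - 141*66) = 105 - (41 + 59173/13 - 9306) = 105 - 1*(-61272/13) = 105 + 61272/13 = 62637/13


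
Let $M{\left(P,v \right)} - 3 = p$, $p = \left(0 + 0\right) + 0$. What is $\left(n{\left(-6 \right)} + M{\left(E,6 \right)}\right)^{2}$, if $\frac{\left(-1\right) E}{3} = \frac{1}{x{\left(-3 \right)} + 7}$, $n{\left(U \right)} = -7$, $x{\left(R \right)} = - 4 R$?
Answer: $16$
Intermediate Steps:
$E = - \frac{3}{19}$ ($E = - \frac{3}{\left(-4\right) \left(-3\right) + 7} = - \frac{3}{12 + 7} = - \frac{3}{19} \approx -0.15789$)
$p = 0$ ($p = 0 + 0 = 0$)
$M{\left(P,v \right)} = 3$ ($M{\left(P,v \right)} = 3 + 0 = 3$)
$\left(n{\left(-6 \right)} + M{\left(E,6 \right)}\right)^{2} = \left(-7 + 3\right)^{2} = \left(-4\right)^{2} = 16$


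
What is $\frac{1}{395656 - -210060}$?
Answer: $\frac{1}{605716} \approx 1.6509 \cdot 10^{-6}$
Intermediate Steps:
$\frac{1}{395656 - -210060} = \frac{1}{395656 + 210060} = \frac{1}{605716}$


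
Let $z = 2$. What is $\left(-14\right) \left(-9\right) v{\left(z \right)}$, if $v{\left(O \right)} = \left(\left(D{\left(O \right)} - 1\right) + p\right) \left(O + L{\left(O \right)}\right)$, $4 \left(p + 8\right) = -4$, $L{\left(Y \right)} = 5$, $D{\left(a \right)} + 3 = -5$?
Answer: $-15876$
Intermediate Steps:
$D{\left(a \right)} = -8$ ($D{\left(a \right)} = -3 - 5 = -8$)
$p = -9$ ($p = -8 + \frac{1}{4} \left(-4\right) = -8 - 1 = -9$)
$v{\left(O \right)} = -90 - 18 O$ ($v{\left(O \right)} = \left(\left(-8 - 1\right) - 9\right) \left(O + 5\right) = \left(-9 - 9\right) \left(5 + O\right) = - 18 \left(5 + O\right) = -90 - 18 O$)
$\left(-14\right) \left(-9\right) v{\left(z \right)} = \left(-14\right) \left(-9\right) \left(-90 - 36\right) = 126 \left(-90 - 36\right) = 126 \left(-126\right) = -15876$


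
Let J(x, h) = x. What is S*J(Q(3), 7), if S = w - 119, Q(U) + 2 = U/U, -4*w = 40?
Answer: 129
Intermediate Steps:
w = -10 (w = -¼*40 = -10)
Q(U) = -1 (Q(U) = -2 + U/U = -2 + 1 = -1)
S = -129 (S = -10 - 119 = -129)
S*J(Q(3), 7) = -129*(-1) = 129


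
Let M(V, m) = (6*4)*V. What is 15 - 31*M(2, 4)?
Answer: -1473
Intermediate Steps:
M(V, m) = 24*V
15 - 31*M(2, 4) = 15 - 744*2 = 15 - 31*48 = 15 - 1488 = -1473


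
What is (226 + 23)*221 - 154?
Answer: 54875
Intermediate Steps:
(226 + 23)*221 - 154 = 249*221 - 154 = 55029 - 154 = 54875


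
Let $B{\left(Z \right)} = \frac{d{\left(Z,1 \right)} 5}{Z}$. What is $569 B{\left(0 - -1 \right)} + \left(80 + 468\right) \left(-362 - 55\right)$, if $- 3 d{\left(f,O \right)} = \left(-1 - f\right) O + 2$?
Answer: $-228516$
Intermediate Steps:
$d{\left(f,O \right)} = - \frac{2}{3} - \frac{O \left(-1 - f\right)}{3}$ ($d{\left(f,O \right)} = - \frac{\left(-1 - f\right) O + 2}{3} = - \frac{O \left(-1 - f\right) + 2}{3} = - \frac{2 + O \left(-1 - f\right)}{3} = - \frac{2}{3} - \frac{O \left(-1 - f\right)}{3}$)
$B{\left(Z \right)} = \frac{- \frac{5}{3} + \frac{5 Z}{3}}{Z}$ ($B{\left(Z \right)} = \frac{\left(- \frac{2}{3} + \frac{1}{3} \cdot 1 + \frac{1}{3} \cdot 1 Z\right) 5}{Z} = \frac{\left(- \frac{2}{3} + \frac{1}{3} + \frac{Z}{3}\right) 5}{Z} = \frac{\left(- \frac{1}{3} + \frac{Z}{3}\right) 5}{Z} = \frac{- \frac{5}{3} + \frac{5 Z}{3}}{Z}$)
$569 B{\left(0 - -1 \right)} + \left(80 + 468\right) \left(-362 - 55\right) = 569 \frac{5 \left(-1 + \left(0 - -1\right)\right)}{3 \left(0 - -1\right)} + \left(80 + 468\right) \left(-362 - 55\right) = 569 \frac{5 \left(-1 + \left(0 + 1\right)\right)}{3 \left(0 + 1\right)} + 548 \left(-417\right) = 569 \frac{5 \left(-1 + 1\right)}{3 \cdot 1} - 228516 = 569 \cdot \frac{5}{3} \cdot 1 \cdot 0 - 228516 = 569 \cdot 0 - 228516 = 0 - 228516 = -228516$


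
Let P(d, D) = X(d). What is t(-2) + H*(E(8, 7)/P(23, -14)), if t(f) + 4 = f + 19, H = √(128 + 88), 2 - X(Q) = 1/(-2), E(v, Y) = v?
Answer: 13 + 96*√6/5 ≈ 60.030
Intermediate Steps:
X(Q) = 5/2 (X(Q) = 2 - 1/(-2) = 2 - (-1)/2 = 2 - 1*(-½) = 2 + ½ = 5/2)
P(d, D) = 5/2
H = 6*√6 (H = √216 = 6*√6 ≈ 14.697)
t(f) = 15 + f (t(f) = -4 + (f + 19) = -4 + (19 + f) = 15 + f)
t(-2) + H*(E(8, 7)/P(23, -14)) = (15 - 2) + (6*√6)*(8/(5/2)) = 13 + (6*√6)*(8*(⅖)) = 13 + (6*√6)*(16/5) = 13 + 96*√6/5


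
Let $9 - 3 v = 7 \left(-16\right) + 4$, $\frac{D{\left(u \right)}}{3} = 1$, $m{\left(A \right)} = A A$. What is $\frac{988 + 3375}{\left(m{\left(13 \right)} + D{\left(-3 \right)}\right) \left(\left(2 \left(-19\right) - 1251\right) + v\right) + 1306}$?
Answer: $- \frac{4363}{213694} \approx -0.020417$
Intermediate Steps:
$m{\left(A \right)} = A^{2}$
$D{\left(u \right)} = 3$ ($D{\left(u \right)} = 3 \cdot 1 = 3$)
$v = 39$ ($v = 3 - \frac{7 \left(-16\right) + 4}{3} = 3 - \frac{-112 + 4}{3} = 3 - -36 = 3 + 36 = 39$)
$\frac{988 + 3375}{\left(m{\left(13 \right)} + D{\left(-3 \right)}\right) \left(\left(2 \left(-19\right) - 1251\right) + v\right) + 1306} = \frac{988 + 3375}{\left(13^{2} + 3\right) \left(\left(2 \left(-19\right) - 1251\right) + 39\right) + 1306} = \frac{4363}{\left(169 + 3\right) \left(\left(-38 - 1251\right) + 39\right) + 1306} = \frac{4363}{172 \left(-1289 + 39\right) + 1306} = \frac{4363}{172 \left(-1250\right) + 1306} = \frac{4363}{-215000 + 1306} = \frac{4363}{-213694} = 4363 \left(- \frac{1}{213694}\right) = - \frac{4363}{213694}$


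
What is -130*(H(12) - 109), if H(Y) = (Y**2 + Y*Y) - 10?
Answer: -21970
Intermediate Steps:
H(Y) = -10 + 2*Y**2 (H(Y) = (Y**2 + Y**2) - 10 = 2*Y**2 - 10 = -10 + 2*Y**2)
-130*(H(12) - 109) = -130*((-10 + 2*12**2) - 109) = -130*((-10 + 2*144) - 109) = -130*((-10 + 288) - 109) = -130*(278 - 109) = -130*169 = -21970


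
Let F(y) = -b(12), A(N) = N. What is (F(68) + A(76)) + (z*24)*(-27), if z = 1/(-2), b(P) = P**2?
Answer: 256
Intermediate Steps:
z = -1/2 ≈ -0.50000
F(y) = -144 (F(y) = -1*12**2 = -1*144 = -144)
(F(68) + A(76)) + (z*24)*(-27) = (-144 + 76) - 1/2*24*(-27) = -68 - 12*(-27) = -68 + 324 = 256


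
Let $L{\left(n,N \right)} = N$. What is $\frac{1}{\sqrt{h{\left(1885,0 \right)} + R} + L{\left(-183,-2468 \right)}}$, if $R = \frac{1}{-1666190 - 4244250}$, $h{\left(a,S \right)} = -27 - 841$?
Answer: $- \frac{14586965920}{36005762152481} - \frac{2 i \sqrt{7580526317088810}}{36005762152481} \approx -0.00040513 - 4.8362 \cdot 10^{-6} i$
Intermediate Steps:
$h{\left(a,S \right)} = -868$
$R = - \frac{1}{5910440}$ ($R = \frac{1}{-5910440} = - \frac{1}{5910440} \approx -1.6919 \cdot 10^{-7}$)
$\frac{1}{\sqrt{h{\left(1885,0 \right)} + R} + L{\left(-183,-2468 \right)}} = \frac{1}{\sqrt{-868 - \frac{1}{5910440}} - 2468} = \frac{1}{\sqrt{- \frac{5130261921}{5910440}} - 2468} = \frac{1}{\frac{i \sqrt{7580526317088810}}{2955220} - 2468} = \frac{1}{-2468 + \frac{i \sqrt{7580526317088810}}{2955220}}$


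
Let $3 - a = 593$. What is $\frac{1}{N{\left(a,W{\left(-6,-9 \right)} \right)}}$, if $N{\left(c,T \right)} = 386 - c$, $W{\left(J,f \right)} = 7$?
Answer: $\frac{1}{976} \approx 0.0010246$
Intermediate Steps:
$a = -590$ ($a = 3 - 593 = -590$)
$\frac{1}{N{\left(a,W{\left(-6,-9 \right)} \right)}} = \frac{1}{386 - -590} = \frac{1}{386 + 590} = \frac{1}{976}$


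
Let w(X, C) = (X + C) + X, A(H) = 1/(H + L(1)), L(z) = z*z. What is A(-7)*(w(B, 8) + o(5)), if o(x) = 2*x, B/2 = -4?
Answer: -⅓ ≈ -0.33333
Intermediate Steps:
B = -8 (B = 2*(-4) = -8)
L(z) = z²
A(H) = 1/(1 + H) (A(H) = 1/(H + 1²) = 1/(H + 1) = 1/(1 + H))
w(X, C) = C + 2*X (w(X, C) = (C + X) + X = C + 2*X)
A(-7)*(w(B, 8) + o(5)) = ((8 + 2*(-8)) + 2*5)/(1 - 7) = ((8 - 16) + 10)/(-6) = -(-8 + 10)/6 = -⅙*2 = -⅓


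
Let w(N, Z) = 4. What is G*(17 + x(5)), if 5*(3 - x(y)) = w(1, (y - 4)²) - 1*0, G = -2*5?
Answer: -192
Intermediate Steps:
G = -10
x(y) = 11/5 (x(y) = 3 - (4 - 1*0)/5 = 3 - (4 + 0)/5 = 3 - ⅕*4 = 3 - ⅘ = 11/5)
G*(17 + x(5)) = -10*(17 + 11/5) = -10*96/5 = -192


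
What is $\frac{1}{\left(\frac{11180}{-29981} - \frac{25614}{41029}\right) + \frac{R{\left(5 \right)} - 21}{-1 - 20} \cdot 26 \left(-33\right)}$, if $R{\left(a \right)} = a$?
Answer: $- \frac{1230090449}{805354336786} \approx -0.0015274$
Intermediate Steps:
$\frac{1}{\left(\frac{11180}{-29981} - \frac{25614}{41029}\right) + \frac{R{\left(5 \right)} - 21}{-1 - 20} \cdot 26 \left(-33\right)} = \frac{1}{\left(\frac{11180}{-29981} - \frac{25614}{41029}\right) + \frac{5 - 21}{-1 - 20} \cdot 26 \left(-33\right)} = \frac{1}{\left(11180 \left(- \frac{1}{29981}\right) - \frac{25614}{41029}\right) + - \frac{16}{-21} \cdot 26 \left(-33\right)} = \frac{1}{\left(- \frac{11180}{29981} - \frac{25614}{41029}\right) + \left(-16\right) \left(- \frac{1}{21}\right) 26 \left(-33\right)} = \frac{1}{- \frac{1226637554}{1230090449} + \frac{16}{21} \cdot 26 \left(-33\right)} = \frac{1}{- \frac{1226637554}{1230090449} + \frac{416}{21} \left(-33\right)} = \frac{1}{- \frac{1226637554}{1230090449} - \frac{4576}{7}} = \frac{1}{- \frac{805354336786}{1230090449}} = - \frac{1230090449}{805354336786}$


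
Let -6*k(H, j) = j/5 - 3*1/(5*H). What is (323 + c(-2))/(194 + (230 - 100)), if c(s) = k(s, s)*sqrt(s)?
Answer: 323/324 + I*sqrt(2)/19440 ≈ 0.99691 + 7.2748e-5*I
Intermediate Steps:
k(H, j) = -j/30 + 1/(10*H) (k(H, j) = -(j/5 - 3*1/(5*H))/6 = -(j*(1/5) - 3*1/(5*H))/6 = -(j/5 - 3/(5*H))/6 = -(-3/(5*H) + j/5)/6 = -j/30 + 1/(10*H))
c(s) = (3 - s**2)/(30*sqrt(s)) (c(s) = ((3 - s*s)/(30*s))*sqrt(s) = ((3 - s**2)/(30*s))*sqrt(s) = (3 - s**2)/(30*sqrt(s)))
(323 + c(-2))/(194 + (230 - 100)) = (323 + (3 - 1*(-2)**2)/(30*sqrt(-2)))/(194 + (230 - 100)) = (323 + (-I*sqrt(2)/2)*(3 - 1*4)/30)/(194 + 130) = (323 + (-I*sqrt(2)/2)*(3 - 4)/30)/324 = (323 + (1/30)*(-I*sqrt(2)/2)*(-1))*(1/324) = (323 + I*sqrt(2)/60)*(1/324) = 323/324 + I*sqrt(2)/19440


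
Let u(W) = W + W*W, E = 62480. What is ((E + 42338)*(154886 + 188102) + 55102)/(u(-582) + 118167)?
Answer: 35951371286/456309 ≈ 78787.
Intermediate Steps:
u(W) = W + W²
((E + 42338)*(154886 + 188102) + 55102)/(u(-582) + 118167) = ((62480 + 42338)*(154886 + 188102) + 55102)/(-582*(1 - 582) + 118167) = (104818*342988 + 55102)/(-582*(-581) + 118167) = (35951316184 + 55102)/(338142 + 118167) = 35951371286/456309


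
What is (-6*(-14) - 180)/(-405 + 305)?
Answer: 24/25 ≈ 0.96000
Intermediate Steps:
(-6*(-14) - 180)/(-405 + 305) = (84 - 180)/(-100) = -96*(-1/100) = 24/25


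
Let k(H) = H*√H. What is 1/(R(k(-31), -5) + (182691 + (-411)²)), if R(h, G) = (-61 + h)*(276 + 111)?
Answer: 36445/12449894256 + 1333*I*√31/12449894256 ≈ 2.9273e-6 + 5.9614e-7*I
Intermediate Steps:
k(H) = H^(3/2)
R(h, G) = -23607 + 387*h (R(h, G) = (-61 + h)*387 = -23607 + 387*h)
1/(R(k(-31), -5) + (182691 + (-411)²)) = 1/((-23607 + 387*(-31)^(3/2)) + (182691 + (-411)²)) = 1/((-23607 + 387*(-31*I*√31)) + (182691 + 168921)) = 1/((-23607 - 11997*I*√31) + 351612) = 1/(328005 - 11997*I*√31)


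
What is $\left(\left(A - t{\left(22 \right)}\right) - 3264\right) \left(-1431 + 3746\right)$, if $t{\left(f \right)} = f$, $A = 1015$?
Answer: $-5257365$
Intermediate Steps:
$\left(\left(A - t{\left(22 \right)}\right) - 3264\right) \left(-1431 + 3746\right) = \left(\left(1015 - 22\right) - 3264\right) \left(-1431 + 3746\right) = \left(\left(1015 - 22\right) - 3264\right) 2315 = \left(993 - 3264\right) 2315 = \left(-2271\right) 2315 = -5257365$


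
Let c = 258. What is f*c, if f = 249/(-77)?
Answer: -64242/77 ≈ -834.31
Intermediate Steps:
f = -249/77 (f = 249*(-1/77) = -249/77 ≈ -3.2338)
f*c = -249/77*258 = -64242/77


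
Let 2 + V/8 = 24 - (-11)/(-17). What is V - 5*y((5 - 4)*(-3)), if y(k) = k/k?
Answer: 2819/17 ≈ 165.82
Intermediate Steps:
y(k) = 1
V = 2904/17 (V = -16 + 8*(24 - (-11)/(-17)) = -16 + 8*(24 - (-11)*(-1)/17) = -16 + 8*(24 - 1*11/17) = -16 + 8*(24 - 11/17) = -16 + 8*(397/17) = -16 + 3176/17 = 2904/17 ≈ 170.82)
V - 5*y((5 - 4)*(-3)) = 2904/17 - 5*1 = 2904/17 - 5 = 2819/17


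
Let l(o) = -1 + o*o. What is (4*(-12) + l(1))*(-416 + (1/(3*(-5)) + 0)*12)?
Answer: 100032/5 ≈ 20006.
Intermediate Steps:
l(o) = -1 + o²
(4*(-12) + l(1))*(-416 + (1/(3*(-5)) + 0)*12) = (4*(-12) + (-1 + 1²))*(-416 + (1/(3*(-5)) + 0)*12) = (-48 + (-1 + 1))*(-416 + (1/(-15) + 0)*12) = (-48 + 0)*(-416 + (-1/15 + 0)*12) = -48*(-416 - 1/15*12) = -48*(-416 - ⅘) = -48*(-2084/5) = 100032/5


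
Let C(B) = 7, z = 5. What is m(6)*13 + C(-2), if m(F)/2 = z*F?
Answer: 787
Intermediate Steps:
m(F) = 10*F (m(F) = 2*(5*F) = 10*F)
m(6)*13 + C(-2) = (10*6)*13 + 7 = 60*13 + 7 = 780 + 7 = 787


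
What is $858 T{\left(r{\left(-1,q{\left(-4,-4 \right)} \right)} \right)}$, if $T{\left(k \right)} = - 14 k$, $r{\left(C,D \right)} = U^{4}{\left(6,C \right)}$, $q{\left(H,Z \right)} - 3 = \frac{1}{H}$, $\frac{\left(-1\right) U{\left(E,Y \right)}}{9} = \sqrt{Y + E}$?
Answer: $-1970268300$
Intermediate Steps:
$U{\left(E,Y \right)} = - 9 \sqrt{E + Y}$ ($U{\left(E,Y \right)} = - 9 \sqrt{Y + E} = - 9 \sqrt{E + Y}$)
$q{\left(H,Z \right)} = 3 + \frac{1}{H}$
$r{\left(C,D \right)} = 6561 \left(6 + C\right)^{2}$ ($r{\left(C,D \right)} = \left(- 9 \sqrt{6 + C}\right)^{4} = 6561 \left(6 + C\right)^{2}$)
$858 T{\left(r{\left(-1,q{\left(-4,-4 \right)} \right)} \right)} = 858 \left(- 14 \cdot 6561 \left(6 - 1\right)^{2}\right) = 858 \left(- 14 \cdot 6561 \cdot 5^{2}\right) = 858 \left(- 14 \cdot 6561 \cdot 25\right) = 858 \left(\left(-14\right) 164025\right) = 858 \left(-2296350\right) = -1970268300$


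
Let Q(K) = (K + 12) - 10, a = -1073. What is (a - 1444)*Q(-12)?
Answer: 25170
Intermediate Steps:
Q(K) = 2 + K (Q(K) = (12 + K) - 10 = 2 + K)
(a - 1444)*Q(-12) = (-1073 - 1444)*(2 - 12) = -2517*(-10) = 25170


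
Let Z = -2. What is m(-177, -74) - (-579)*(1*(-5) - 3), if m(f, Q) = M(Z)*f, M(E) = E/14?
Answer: -32247/7 ≈ -4606.7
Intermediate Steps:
M(E) = E/14 (M(E) = E*(1/14) = E/14)
m(f, Q) = -f/7 (m(f, Q) = ((1/14)*(-2))*f = -f/7)
m(-177, -74) - (-579)*(1*(-5) - 3) = -1/7*(-177) - (-579)*(1*(-5) - 3) = 177/7 - (-579)*(-5 - 3) = 177/7 - (-579)*(-8) = 177/7 - 1*4632 = 177/7 - 4632 = -32247/7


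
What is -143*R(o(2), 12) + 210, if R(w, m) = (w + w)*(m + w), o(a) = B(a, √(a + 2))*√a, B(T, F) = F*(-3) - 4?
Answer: -56990 + 34320*√2 ≈ -8454.2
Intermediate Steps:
B(T, F) = -4 - 3*F (B(T, F) = -3*F - 4 = -4 - 3*F)
o(a) = √a*(-4 - 3*√(2 + a)) (o(a) = (-4 - 3*√(a + 2))*√a = (-4 - 3*√(2 + a))*√a = √a*(-4 - 3*√(2 + a)))
R(w, m) = 2*w*(m + w) (R(w, m) = (2*w)*(m + w) = 2*w*(m + w))
-143*R(o(2), 12) + 210 = -286*√2*(-4 - 3*√(2 + 2))*(12 + √2*(-4 - 3*√(2 + 2))) + 210 = -286*√2*(-4 - 3*√4)*(12 + √2*(-4 - 3*√4)) + 210 = -286*√2*(-4 - 3*2)*(12 + √2*(-4 - 3*2)) + 210 = -286*√2*(-4 - 6)*(12 + √2*(-4 - 6)) + 210 = -286*√2*(-10)*(12 + √2*(-10)) + 210 = -286*(-10*√2)*(12 - 10*√2) + 210 = -(-2860)*√2*(12 - 10*√2) + 210 = 2860*√2*(12 - 10*√2) + 210 = 210 + 2860*√2*(12 - 10*√2)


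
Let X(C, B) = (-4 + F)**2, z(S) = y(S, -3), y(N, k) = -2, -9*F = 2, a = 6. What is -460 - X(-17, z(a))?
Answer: -38704/81 ≈ -477.83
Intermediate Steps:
F = -2/9 (F = -1/9*2 = -2/9 ≈ -0.22222)
z(S) = -2
X(C, B) = 1444/81 (X(C, B) = (-4 - 2/9)**2 = (-38/9)**2 = 1444/81)
-460 - X(-17, z(a)) = -460 - 1*1444/81 = -460 - 1444/81 = -38704/81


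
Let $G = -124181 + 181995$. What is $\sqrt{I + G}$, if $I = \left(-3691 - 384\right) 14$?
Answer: $2 \sqrt{191} \approx 27.641$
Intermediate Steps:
$G = 57814$
$I = -57050$ ($I = \left(-3691 - 384\right) 14 = \left(-4075\right) 14 = -57050$)
$\sqrt{I + G} = \sqrt{-57050 + 57814} = \sqrt{764} = 2 \sqrt{191}$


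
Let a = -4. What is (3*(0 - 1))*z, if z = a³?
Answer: 192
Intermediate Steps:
z = -64 (z = (-4)³ = -64)
(3*(0 - 1))*z = (3*(0 - 1))*(-64) = (3*(-1))*(-64) = -3*(-64) = 192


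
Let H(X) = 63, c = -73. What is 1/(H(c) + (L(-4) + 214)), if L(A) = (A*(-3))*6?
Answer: 1/349 ≈ 0.0028653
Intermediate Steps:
L(A) = -18*A (L(A) = -3*A*6 = -18*A)
1/(H(c) + (L(-4) + 214)) = 1/(63 + (-18*(-4) + 214)) = 1/(63 + (72 + 214)) = 1/(63 + 286) = 1/349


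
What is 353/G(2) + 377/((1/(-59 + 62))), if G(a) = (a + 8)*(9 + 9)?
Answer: 203933/180 ≈ 1133.0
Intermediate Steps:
G(a) = 144 + 18*a (G(a) = (8 + a)*18 = 144 + 18*a)
353/G(2) + 377/((1/(-59 + 62))) = 353/(144 + 18*2) + 377/((1/(-59 + 62))) = 353/(144 + 36) + 377/((1/3)) = 353/180 + 377/((1*(⅓))) = 353*(1/180) + 377/(⅓) = 353/180 + 377*3 = 353/180 + 1131 = 203933/180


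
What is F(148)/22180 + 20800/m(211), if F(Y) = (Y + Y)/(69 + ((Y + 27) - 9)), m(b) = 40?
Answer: 677599074/1303075 ≈ 520.00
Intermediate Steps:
F(Y) = 2*Y/(87 + Y) (F(Y) = (2*Y)/(69 + ((27 + Y) - 9)) = (2*Y)/(69 + (18 + Y)) = (2*Y)/(87 + Y) = 2*Y/(87 + Y))
F(148)/22180 + 20800/m(211) = (2*148/(87 + 148))/22180 + 20800/40 = (2*148/235)*(1/22180) + 20800*(1/40) = (2*148*(1/235))*(1/22180) + 520 = (296/235)*(1/22180) + 520 = 74/1303075 + 520 = 677599074/1303075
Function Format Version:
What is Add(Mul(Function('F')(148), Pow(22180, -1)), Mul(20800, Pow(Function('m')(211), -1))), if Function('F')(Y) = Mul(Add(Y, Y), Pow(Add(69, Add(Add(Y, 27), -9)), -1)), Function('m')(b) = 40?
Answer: Rational(677599074, 1303075) ≈ 520.00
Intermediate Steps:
Function('F')(Y) = Mul(2, Y, Pow(Add(87, Y), -1)) (Function('F')(Y) = Mul(Mul(2, Y), Pow(Add(69, Add(Add(27, Y), -9)), -1)) = Mul(Mul(2, Y), Pow(Add(69, Add(18, Y)), -1)) = Mul(Mul(2, Y), Pow(Add(87, Y), -1)) = Mul(2, Y, Pow(Add(87, Y), -1)))
Add(Mul(Function('F')(148), Pow(22180, -1)), Mul(20800, Pow(Function('m')(211), -1))) = Add(Mul(Mul(2, 148, Pow(Add(87, 148), -1)), Pow(22180, -1)), Mul(20800, Pow(40, -1))) = Add(Mul(Mul(2, 148, Pow(235, -1)), Rational(1, 22180)), Mul(20800, Rational(1, 40))) = Add(Mul(Mul(2, 148, Rational(1, 235)), Rational(1, 22180)), 520) = Add(Mul(Rational(296, 235), Rational(1, 22180)), 520) = Add(Rational(74, 1303075), 520) = Rational(677599074, 1303075)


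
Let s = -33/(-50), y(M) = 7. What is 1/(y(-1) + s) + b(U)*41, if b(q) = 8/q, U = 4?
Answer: 31456/383 ≈ 82.130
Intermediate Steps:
s = 33/50 (s = -33*(-1/50) = 33/50 ≈ 0.66000)
1/(y(-1) + s) + b(U)*41 = 1/(7 + 33/50) + (8/4)*41 = 1/(383/50) + (8*(1/4))*41 = 50/383 + 2*41 = 50/383 + 82 = 31456/383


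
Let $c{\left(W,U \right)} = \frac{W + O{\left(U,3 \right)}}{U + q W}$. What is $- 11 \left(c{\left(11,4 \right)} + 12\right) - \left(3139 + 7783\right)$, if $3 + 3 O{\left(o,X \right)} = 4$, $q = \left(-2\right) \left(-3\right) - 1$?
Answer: $- \frac{1956932}{177} \approx -11056.0$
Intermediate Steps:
$q = 5$ ($q = 6 - 1 = 5$)
$O{\left(o,X \right)} = \frac{1}{3}$ ($O{\left(o,X \right)} = -1 + \frac{1}{3} \cdot 4 = -1 + \frac{4}{3} = \frac{1}{3}$)
$c{\left(W,U \right)} = \frac{\frac{1}{3} + W}{U + 5 W}$ ($c{\left(W,U \right)} = \frac{W + \frac{1}{3}}{U + 5 W} = \frac{\frac{1}{3} + W}{U + 5 W}$)
$- 11 \left(c{\left(11,4 \right)} + 12\right) - \left(3139 + 7783\right) = - 11 \left(\frac{\frac{1}{3} + 11}{4 + 5 \cdot 11} + 12\right) - \left(3139 + 7783\right) = - 11 \left(\frac{1}{4 + 55} \cdot \frac{34}{3} + 12\right) - 10922 = - 11 \left(\frac{1}{59} \cdot \frac{34}{3} + 12\right) - 10922 = - 11 \left(\frac{34}{177} + 12\right) - 10922 = \left(-11\right) \frac{2158}{177} - 10922 = - \frac{23738}{177} - 10922 = - \frac{1956932}{177}$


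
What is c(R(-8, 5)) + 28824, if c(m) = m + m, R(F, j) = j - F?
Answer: 28850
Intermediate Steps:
c(m) = 2*m
c(R(-8, 5)) + 28824 = 2*(5 - 1*(-8)) + 28824 = 2*(5 + 8) + 28824 = 2*13 + 28824 = 26 + 28824 = 28850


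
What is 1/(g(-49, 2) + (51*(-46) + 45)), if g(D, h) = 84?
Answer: -1/2217 ≈ -0.00045106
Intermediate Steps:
1/(g(-49, 2) + (51*(-46) + 45)) = 1/(84 + (51*(-46) + 45)) = 1/(84 + (-2346 + 45)) = 1/(84 - 2301) = 1/(-2217) = -1/2217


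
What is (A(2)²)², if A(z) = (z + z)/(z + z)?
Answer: 1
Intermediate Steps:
A(z) = 1 (A(z) = (2*z)/((2*z)) = (2*z)*(1/(2*z)) = 1)
(A(2)²)² = (1²)² = 1² = 1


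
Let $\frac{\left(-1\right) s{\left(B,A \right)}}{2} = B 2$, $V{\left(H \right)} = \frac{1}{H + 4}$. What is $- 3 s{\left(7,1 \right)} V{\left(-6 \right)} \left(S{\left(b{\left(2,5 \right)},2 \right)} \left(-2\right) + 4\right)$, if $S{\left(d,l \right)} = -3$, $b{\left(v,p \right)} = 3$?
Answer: $-420$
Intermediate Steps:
$V{\left(H \right)} = \frac{1}{4 + H}$
$s{\left(B,A \right)} = - 4 B$ ($s{\left(B,A \right)} = - 2 B 2 = - 2 \cdot 2 B = - 4 B$)
$- 3 s{\left(7,1 \right)} V{\left(-6 \right)} \left(S{\left(b{\left(2,5 \right)},2 \right)} \left(-2\right) + 4\right) = - 3 \frac{\left(-4\right) 7}{4 - 6} \left(\left(-3\right) \left(-2\right) + 4\right) = - 3 - \frac{28}{-2} \left(6 + 4\right) = - 3 \left(-28\right) \left(- \frac{1}{2}\right) 10 = - 3 \cdot 14 \cdot 10 = \left(-3\right) 140 = -420$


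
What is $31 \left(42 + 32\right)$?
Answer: $2294$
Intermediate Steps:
$31 \left(42 + 32\right) = 31 \cdot 74 = 2294$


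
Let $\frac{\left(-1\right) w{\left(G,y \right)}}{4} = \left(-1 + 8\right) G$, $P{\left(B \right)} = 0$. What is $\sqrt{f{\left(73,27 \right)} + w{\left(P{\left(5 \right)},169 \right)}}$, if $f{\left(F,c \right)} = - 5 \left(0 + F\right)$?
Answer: $i \sqrt{365} \approx 19.105 i$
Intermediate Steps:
$f{\left(F,c \right)} = - 5 F$
$w{\left(G,y \right)} = - 28 G$ ($w{\left(G,y \right)} = - 4 \left(-1 + 8\right) G = - 4 \cdot 7 G = - 28 G$)
$\sqrt{f{\left(73,27 \right)} + w{\left(P{\left(5 \right)},169 \right)}} = \sqrt{\left(-5\right) 73 - 0} = \sqrt{-365 + 0} = \sqrt{-365} = i \sqrt{365}$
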